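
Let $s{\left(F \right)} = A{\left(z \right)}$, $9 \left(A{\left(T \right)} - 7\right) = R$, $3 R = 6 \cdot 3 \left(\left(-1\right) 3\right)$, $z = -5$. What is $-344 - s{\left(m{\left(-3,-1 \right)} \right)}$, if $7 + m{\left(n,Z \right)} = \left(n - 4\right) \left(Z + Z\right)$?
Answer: $-349$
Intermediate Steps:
$R = -18$ ($R = \frac{6 \cdot 3 \left(\left(-1\right) 3\right)}{3} = \frac{18 \left(-3\right)}{3} = \frac{1}{3} \left(-54\right) = -18$)
$m{\left(n,Z \right)} = -7 + 2 Z \left(-4 + n\right)$ ($m{\left(n,Z \right)} = -7 + \left(n - 4\right) \left(Z + Z\right) = -7 + \left(-4 + n\right) 2 Z = -7 + 2 Z \left(-4 + n\right)$)
$A{\left(T \right)} = 5$ ($A{\left(T \right)} = 7 + \frac{1}{9} \left(-18\right) = 7 - 2 = 5$)
$s{\left(F \right)} = 5$
$-344 - s{\left(m{\left(-3,-1 \right)} \right)} = -344 - 5 = -349$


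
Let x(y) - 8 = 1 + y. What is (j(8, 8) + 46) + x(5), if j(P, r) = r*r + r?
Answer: 132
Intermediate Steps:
x(y) = 9 + y (x(y) = 8 + (1 + y) = 9 + y)
j(P, r) = r + r**2 (j(P, r) = r**2 + r = r + r**2)
(j(8, 8) + 46) + x(5) = (8*(1 + 8) + 46) + (9 + 5) = (8*9 + 46) + 14 = (72 + 46) + 14 = 118 + 14 = 132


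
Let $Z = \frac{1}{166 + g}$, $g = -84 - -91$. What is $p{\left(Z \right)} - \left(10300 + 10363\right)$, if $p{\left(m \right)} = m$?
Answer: $- \frac{3574698}{173} \approx -20663.0$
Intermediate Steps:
$g = 7$ ($g = -84 + 91 = 7$)
$Z = \frac{1}{173}$ ($Z = \frac{1}{166 + 7} = \frac{1}{173} \approx 0.0057803$)
$p{\left(Z \right)} - \left(10300 + 10363\right) = \frac{1}{173} - \left(10300 + 10363\right) = \frac{1}{173} - 20663 = - \frac{3574698}{173}$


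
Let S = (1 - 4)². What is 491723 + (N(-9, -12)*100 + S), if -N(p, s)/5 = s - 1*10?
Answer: 502732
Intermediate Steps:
S = 9 (S = (-3)² = 9)
N(p, s) = 50 - 5*s (N(p, s) = -5*(s - 1*10) = -5*(s - 10) = -5*(-10 + s) = 50 - 5*s)
491723 + (N(-9, -12)*100 + S) = 491723 + ((50 - 5*(-12))*100 + 9) = 491723 + ((50 + 60)*100 + 9) = 491723 + (110*100 + 9) = 491723 + (11000 + 9) = 491723 + 11009 = 502732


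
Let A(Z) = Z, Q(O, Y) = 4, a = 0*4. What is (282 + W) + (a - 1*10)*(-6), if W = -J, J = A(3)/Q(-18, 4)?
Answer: 1365/4 ≈ 341.25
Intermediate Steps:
a = 0
J = 3/4 ≈ 0.75000
W = -3/4 (W = -1*3/4 = -3/4 ≈ -0.75000)
(282 + W) + (a - 1*10)*(-6) = (282 - 3/4) + (0 - 1*10)*(-6) = 1125/4 + (0 - 10)*(-6) = 1125/4 - 10*(-6) = 1125/4 + 60 = 1365/4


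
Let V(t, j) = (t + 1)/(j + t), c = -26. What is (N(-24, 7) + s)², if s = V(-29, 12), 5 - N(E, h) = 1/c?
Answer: 8732025/195364 ≈ 44.696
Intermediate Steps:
N(E, h) = 131/26 (N(E, h) = 5 - 1/(-26) = 5 - 1*(-1/26) = 5 + 1/26 = 131/26)
V(t, j) = (1 + t)/(j + t)
s = 28/17 (s = (1 - 29)/(12 - 29) = -28/(-17) = -1/17*(-28) = 28/17 ≈ 1.6471)
(N(-24, 7) + s)² = (131/26 + 28/17)² = (2955/442)² = 8732025/195364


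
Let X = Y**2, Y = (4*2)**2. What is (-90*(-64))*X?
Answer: 23592960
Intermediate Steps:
Y = 64 (Y = 8**2 = 64)
X = 4096 (X = 64**2 = 4096)
(-90*(-64))*X = -90*(-64)*4096 = 5760*4096 = 23592960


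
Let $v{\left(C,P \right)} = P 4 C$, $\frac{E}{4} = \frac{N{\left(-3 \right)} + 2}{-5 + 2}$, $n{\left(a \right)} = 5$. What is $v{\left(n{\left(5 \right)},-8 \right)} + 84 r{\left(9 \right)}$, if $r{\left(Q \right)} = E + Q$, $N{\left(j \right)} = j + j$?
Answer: $1044$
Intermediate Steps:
$N{\left(j \right)} = 2 j$
$E = \frac{16}{3}$ ($E = 4 \frac{2 \left(-3\right) + 2}{-5 + 2} = 4 \frac{-6 + 2}{-3} = 4 \left(\left(-4\right) \left(- \frac{1}{3}\right)\right) = 4 \cdot \frac{4}{3} = \frac{16}{3} \approx 5.3333$)
$r{\left(Q \right)} = \frac{16}{3} + Q$
$v{\left(C,P \right)} = 4 C P$ ($v{\left(C,P \right)} = 4 P C = 4 C P$)
$v{\left(n{\left(5 \right)},-8 \right)} + 84 r{\left(9 \right)} = 4 \cdot 5 \left(-8\right) + 84 \left(\frac{16}{3} + 9\right) = -160 + 84 \cdot \frac{43}{3} = -160 + 1204 = 1044$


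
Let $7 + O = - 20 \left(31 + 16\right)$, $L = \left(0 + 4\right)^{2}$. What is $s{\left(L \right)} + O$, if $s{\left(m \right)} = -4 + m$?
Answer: $-935$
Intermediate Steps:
$L = 16$ ($L = 4^{2} = 16$)
$O = -947$ ($O = -7 - 20 \left(31 + 16\right) = -7 - 940 = -947$)
$s{\left(L \right)} + O = \left(-4 + 16\right) - 947 = 12 - 947 = -935$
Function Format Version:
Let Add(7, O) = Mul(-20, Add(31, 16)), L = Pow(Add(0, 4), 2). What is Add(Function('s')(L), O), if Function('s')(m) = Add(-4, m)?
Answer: -935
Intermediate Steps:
L = 16 (L = Pow(4, 2) = 16)
O = -947 (O = Add(-7, Mul(-20, Add(31, 16))) = Add(-7, Mul(-20, 47)) = Add(-7, -940) = -947)
Add(Function('s')(L), O) = Add(Add(-4, 16), -947) = Add(12, -947) = -935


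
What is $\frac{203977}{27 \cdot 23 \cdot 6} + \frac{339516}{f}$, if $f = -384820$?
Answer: $\frac{19307348131}{358459830} \approx 53.862$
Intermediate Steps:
$\frac{203977}{27 \cdot 23 \cdot 6} + \frac{339516}{f} = \frac{203977}{27 \cdot 23 \cdot 6} + \frac{339516}{-384820} = \frac{203977}{621 \cdot 6} + 339516 \left(- \frac{1}{384820}\right) = \frac{203977}{3726} - \frac{84879}{96205} = \frac{19307348131}{358459830}$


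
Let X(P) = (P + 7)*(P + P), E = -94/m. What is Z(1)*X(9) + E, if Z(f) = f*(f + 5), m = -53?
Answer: 91678/53 ≈ 1729.8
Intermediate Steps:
E = 94/53 (E = -94/(-53) = -94*(-1/53) = 94/53 ≈ 1.7736)
X(P) = 2*P*(7 + P) (X(P) = (7 + P)*(2*P) = 2*P*(7 + P))
Z(f) = f*(5 + f)
Z(1)*X(9) + E = (1*(5 + 1))*(2*9*(7 + 9)) + 94/53 = (1*6)*(2*9*16) + 94/53 = 6*288 + 94/53 = 1728 + 94/53 = 91678/53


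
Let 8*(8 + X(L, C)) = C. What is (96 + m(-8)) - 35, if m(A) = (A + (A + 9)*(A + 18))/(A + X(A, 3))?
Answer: 7609/125 ≈ 60.872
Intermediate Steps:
X(L, C) = -8 + C/8
m(A) = (A + (9 + A)*(18 + A))/(-61/8 + A) (m(A) = (A + (A + 9)*(A + 18))/(A + (-8 + (⅛)*3)) = (A + (9 + A)*(18 + A))/(A + (-8 + 3/8)) = (A + (9 + A)*(18 + A))/(A - 61/8) = (A + (9 + A)*(18 + A))/(-61/8 + A))
(96 + m(-8)) - 35 = (96 + 8*(162 + (-8)² + 28*(-8))/(-61 + 8*(-8))) - 35 = (96 + 8*(162 + 64 - 224)/(-61 - 64)) - 35 = (96 + 8*2/(-125)) - 35 = (96 + 8*(-1/125)*2) - 35 = (96 - 16/125) - 35 = 11984/125 - 35 = 7609/125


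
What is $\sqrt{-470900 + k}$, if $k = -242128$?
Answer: $2 i \sqrt{178257} \approx 844.41 i$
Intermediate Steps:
$\sqrt{-470900 + k} = \sqrt{-470900 - 242128} = \sqrt{-713028} = 2 i \sqrt{178257}$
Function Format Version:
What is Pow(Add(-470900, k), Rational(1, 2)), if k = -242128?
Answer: Mul(2, I, Pow(178257, Rational(1, 2))) ≈ Mul(844.41, I)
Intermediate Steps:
Pow(Add(-470900, k), Rational(1, 2)) = Pow(Add(-470900, -242128), Rational(1, 2)) = Pow(-713028, Rational(1, 2)) = Mul(2, I, Pow(178257, Rational(1, 2)))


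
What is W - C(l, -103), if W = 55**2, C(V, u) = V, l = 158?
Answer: 2867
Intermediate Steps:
W = 3025
W - C(l, -103) = 3025 - 1*158 = 3025 - 158 = 2867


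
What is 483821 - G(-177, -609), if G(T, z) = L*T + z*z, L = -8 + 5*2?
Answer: 113294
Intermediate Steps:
L = 2 (L = -8 + 10 = 2)
G(T, z) = z² + 2*T (G(T, z) = 2*T + z*z = 2*T + z² = z² + 2*T)
483821 - G(-177, -609) = 483821 - ((-609)² + 2*(-177)) = 483821 - (370881 - 354) = 483821 - 1*370527 = 483821 - 370527 = 113294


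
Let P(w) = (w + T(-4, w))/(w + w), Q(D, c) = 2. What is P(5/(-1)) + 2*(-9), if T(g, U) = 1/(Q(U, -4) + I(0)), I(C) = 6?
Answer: -1401/80 ≈ -17.513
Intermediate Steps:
T(g, U) = ⅛ (T(g, U) = 1/(2 + 6) = 1/8 = ⅛)
P(w) = (⅛ + w)/(2*w) (P(w) = (w + ⅛)/(w + w) = (⅛ + w)/((2*w)) = (⅛ + w)*(1/(2*w)) = (⅛ + w)/(2*w))
P(5/(-1)) + 2*(-9) = (1 + 8*(5/(-1)))/(16*((5/(-1)))) + 2*(-9) = (1 + 8*(5*(-1)))/(16*((5*(-1)))) - 18 = (1/16)*(1 + 8*(-5))/(-5) - 18 = (1/16)*(-⅕)*(1 - 40) - 18 = (1/16)*(-⅕)*(-39) - 18 = 39/80 - 18 = -1401/80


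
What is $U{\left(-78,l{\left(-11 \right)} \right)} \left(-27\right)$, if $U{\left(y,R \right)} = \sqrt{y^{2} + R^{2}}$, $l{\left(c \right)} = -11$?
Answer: $- 27 \sqrt{6205} \approx -2126.8$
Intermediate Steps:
$U{\left(y,R \right)} = \sqrt{R^{2} + y^{2}}$
$U{\left(-78,l{\left(-11 \right)} \right)} \left(-27\right) = \sqrt{\left(-11\right)^{2} + \left(-78\right)^{2}} \left(-27\right) = \sqrt{121 + 6084} \left(-27\right) = \sqrt{6205} \left(-27\right) = - 27 \sqrt{6205}$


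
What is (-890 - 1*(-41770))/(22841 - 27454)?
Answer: -5840/659 ≈ -8.8619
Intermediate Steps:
(-890 - 1*(-41770))/(22841 - 27454) = (-890 + 41770)/(-4613) = 40880*(-1/4613) = -5840/659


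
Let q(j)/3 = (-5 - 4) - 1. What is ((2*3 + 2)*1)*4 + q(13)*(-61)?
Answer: 1862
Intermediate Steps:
q(j) = -30 (q(j) = 3*((-5 - 4) - 1) = 3*(-9 - 1) = 3*(-10) = -30)
((2*3 + 2)*1)*4 + q(13)*(-61) = ((2*3 + 2)*1)*4 - 30*(-61) = ((6 + 2)*1)*4 + 1830 = (8*1)*4 + 1830 = 8*4 + 1830 = 32 + 1830 = 1862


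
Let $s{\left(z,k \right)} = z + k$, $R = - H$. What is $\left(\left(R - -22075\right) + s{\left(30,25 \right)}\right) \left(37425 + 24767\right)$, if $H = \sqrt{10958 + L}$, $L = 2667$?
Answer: $1376308960 - 310960 \sqrt{545} \approx 1.369 \cdot 10^{9}$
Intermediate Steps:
$H = 5 \sqrt{545}$ ($H = \sqrt{10958 + 2667} = \sqrt{13625} = 5 \sqrt{545} \approx 116.73$)
$R = - 5 \sqrt{545} \approx -116.73$
$s{\left(z,k \right)} = k + z$
$\left(\left(R - -22075\right) + s{\left(30,25 \right)}\right) \left(37425 + 24767\right) = \left(\left(- 5 \sqrt{545} - -22075\right) + \left(25 + 30\right)\right) \left(37425 + 24767\right) = \left(\left(- 5 \sqrt{545} + 22075\right) + 55\right) 62192 = \left(\left(22075 - 5 \sqrt{545}\right) + 55\right) 62192 = \left(22130 - 5 \sqrt{545}\right) 62192 = 1376308960 - 310960 \sqrt{545}$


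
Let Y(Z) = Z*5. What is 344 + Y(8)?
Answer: 384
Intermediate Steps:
Y(Z) = 5*Z
344 + Y(8) = 344 + 5*8 = 344 + 40 = 384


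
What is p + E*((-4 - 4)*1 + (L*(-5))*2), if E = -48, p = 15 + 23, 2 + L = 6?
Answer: 2342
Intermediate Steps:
L = 4 (L = -2 + 6 = 4)
p = 38
p + E*((-4 - 4)*1 + (L*(-5))*2) = 38 - 48*((-4 - 4)*1 + (4*(-5))*2) = 38 - 48*(-8*1 - 20*2) = 38 - 48*(-8 - 40) = 38 - 48*(-48) = 38 + 2304 = 2342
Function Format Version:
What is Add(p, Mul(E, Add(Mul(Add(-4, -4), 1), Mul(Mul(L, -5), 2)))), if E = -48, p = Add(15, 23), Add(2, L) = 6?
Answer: 2342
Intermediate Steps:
L = 4 (L = Add(-2, 6) = 4)
p = 38
Add(p, Mul(E, Add(Mul(Add(-4, -4), 1), Mul(Mul(L, -5), 2)))) = Add(38, Mul(-48, Add(Mul(Add(-4, -4), 1), Mul(Mul(4, -5), 2)))) = Add(38, Mul(-48, Add(Mul(-8, 1), Mul(-20, 2)))) = Add(38, Mul(-48, Add(-8, -40))) = Add(38, Mul(-48, -48)) = Add(38, 2304) = 2342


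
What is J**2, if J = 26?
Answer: 676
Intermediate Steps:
J**2 = 26**2 = 676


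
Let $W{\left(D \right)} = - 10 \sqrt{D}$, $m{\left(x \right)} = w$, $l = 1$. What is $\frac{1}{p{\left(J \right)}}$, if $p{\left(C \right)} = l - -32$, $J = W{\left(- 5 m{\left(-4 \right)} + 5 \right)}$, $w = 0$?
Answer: $\frac{1}{33} \approx 0.030303$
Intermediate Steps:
$m{\left(x \right)} = 0$
$J = - 10 \sqrt{5}$ ($J = - 10 \sqrt{\left(-5\right) 0 + 5} = - 10 \sqrt{0 + 5} = - 10 \sqrt{5} \approx -22.361$)
$p{\left(C \right)} = 33$ ($p{\left(C \right)} = 1 - -32 = 1 + 32 = 33$)
$\frac{1}{p{\left(J \right)}} = \frac{1}{33}$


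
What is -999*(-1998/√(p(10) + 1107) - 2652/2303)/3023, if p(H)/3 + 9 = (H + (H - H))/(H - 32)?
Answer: 2649348/6961969 + 665334*√130515/11955965 ≈ 20.485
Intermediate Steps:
p(H) = -27 + 3*H/(-32 + H) (p(H) = -27 + 3*((H + (H - H))/(H - 32)) = -27 + 3*((H + 0)/(-32 + H)) = -27 + 3*(H/(-32 + H)) = -27 + 3*H/(-32 + H))
-999*(-1998/√(p(10) + 1107) - 2652/2303)/3023 = -999*(-1998/√(24*(36 - 1*10)/(-32 + 10) + 1107) - 2652/2303)/3023 = -999*(-1998/√(24*(36 - 10)/(-22) + 1107) - 2652*1/2303)/3023 = -999*(-1998/√(24*(-1/22)*26 + 1107) - 2652/2303)/3023 = -999*(-1998/√(-312/11 + 1107) - 2652/2303)/3023 = -999*(-1998*√130515/11865 - 2652/2303)/3023 = -999*(-666*√130515/3955 - 2652/2303)/3023 = -999*(-2652/2303 - 666*√130515/3955)/3023 = -999*(-2652/6961969 - 666*√130515/11955965) = 2649348/6961969 + 665334*√130515/11955965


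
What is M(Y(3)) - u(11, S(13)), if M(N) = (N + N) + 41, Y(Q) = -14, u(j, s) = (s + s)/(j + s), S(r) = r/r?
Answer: 77/6 ≈ 12.833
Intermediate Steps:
S(r) = 1
u(j, s) = 2*s/(j + s) (u(j, s) = (2*s)/(j + s) = 2*s/(j + s))
M(N) = 41 + 2*N (M(N) = 2*N + 41 = 41 + 2*N)
M(Y(3)) - u(11, S(13)) = (41 + 2*(-14)) - 2/(11 + 1) = (41 - 28) - 2/12 = 13 - 2/12 = 13 - 1*⅙ = 13 - ⅙ = 77/6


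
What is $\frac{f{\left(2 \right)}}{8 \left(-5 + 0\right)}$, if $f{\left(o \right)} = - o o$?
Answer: $\frac{1}{10} \approx 0.1$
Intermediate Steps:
$f{\left(o \right)} = - o^{2}$
$\frac{f{\left(2 \right)}}{8 \left(-5 + 0\right)} = \frac{\left(-1\right) 2^{2}}{8 \left(-5 + 0\right)} = \frac{\left(-1\right) 4}{8 \left(-5\right)} = - \frac{4}{-40} = \left(-4\right) \left(- \frac{1}{40}\right) = \frac{1}{10}$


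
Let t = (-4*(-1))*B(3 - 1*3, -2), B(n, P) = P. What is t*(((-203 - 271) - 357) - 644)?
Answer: 11800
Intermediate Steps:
t = -8 (t = -4*(-1)*(-2) = 4*(-2) = -8)
t*(((-203 - 271) - 357) - 644) = -8*(((-203 - 271) - 357) - 644) = -8*((-474 - 357) - 644) = -8*(-831 - 644) = -8*(-1475) = 11800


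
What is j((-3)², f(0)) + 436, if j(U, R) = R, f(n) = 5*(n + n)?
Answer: 436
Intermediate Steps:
f(n) = 10*n (f(n) = 5*(2*n) = 10*n)
j((-3)², f(0)) + 436 = 10*0 + 436 = 0 + 436 = 436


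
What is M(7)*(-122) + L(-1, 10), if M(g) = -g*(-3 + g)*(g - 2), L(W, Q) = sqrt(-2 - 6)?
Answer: 17080 + 2*I*sqrt(2) ≈ 17080.0 + 2.8284*I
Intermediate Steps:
L(W, Q) = 2*I*sqrt(2) (L(W, Q) = sqrt(-8) = 2*I*sqrt(2))
M(g) = -g*(-3 + g)*(-2 + g)
M(7)*(-122) + L(-1, 10) = (7*(-6 - 1*7**2 + 5*7))*(-122) + 2*I*sqrt(2) = (7*(-6 - 1*49 + 35))*(-122) + 2*I*sqrt(2) = (7*(-6 - 49 + 35))*(-122) + 2*I*sqrt(2) = (7*(-20))*(-122) + 2*I*sqrt(2) = -140*(-122) + 2*I*sqrt(2) = 17080 + 2*I*sqrt(2)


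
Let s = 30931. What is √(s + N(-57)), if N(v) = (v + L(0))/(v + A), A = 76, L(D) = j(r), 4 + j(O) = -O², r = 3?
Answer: 3*√1240529/19 ≈ 175.86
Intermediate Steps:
j(O) = -4 - O²
L(D) = -13 (L(D) = -4 - 1*3² = -4 - 1*9 = -4 - 9 = -13)
N(v) = (-13 + v)/(76 + v) (N(v) = (v - 13)/(v + 76) = (-13 + v)/(76 + v))
√(s + N(-57)) = √(30931 + (-13 - 57)/(76 - 57)) = √(30931 - 70/19) = √(587619/19) = 3*√1240529/19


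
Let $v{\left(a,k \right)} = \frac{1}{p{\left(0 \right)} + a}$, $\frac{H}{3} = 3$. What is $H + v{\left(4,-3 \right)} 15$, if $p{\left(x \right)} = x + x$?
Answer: $\frac{51}{4} \approx 12.75$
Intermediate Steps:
$H = 9$ ($H = 3 \cdot 3 = 9$)
$p{\left(x \right)} = 2 x$
$v{\left(a,k \right)} = \frac{1}{a}$ ($v{\left(a,k \right)} = \frac{1}{2 \cdot 0 + a} = \frac{1}{0 + a} = \frac{1}{a}$)
$H + v{\left(4,-3 \right)} 15 = 9 + \frac{1}{4} \cdot 15 = 9 + \frac{15}{4} = \frac{51}{4}$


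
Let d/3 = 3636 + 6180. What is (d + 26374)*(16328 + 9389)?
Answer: 1435574374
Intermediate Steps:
d = 29448 (d = 3*(3636 + 6180) = 3*9816 = 29448)
(d + 26374)*(16328 + 9389) = (29448 + 26374)*(16328 + 9389) = 55822*25717 = 1435574374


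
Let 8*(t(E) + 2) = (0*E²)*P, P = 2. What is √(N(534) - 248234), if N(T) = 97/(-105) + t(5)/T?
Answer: I*√21678114194310/9345 ≈ 498.23*I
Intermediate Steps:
t(E) = -2 (t(E) = -2 + ((0*E²)*2)/8 = -2 + (0*2)/8 = -2 + (⅛)*0 = -2 + 0 = -2)
N(T) = -97/105 - 2/T (N(T) = 97/(-105) - 2/T = 97*(-1/105) - 2/T = -97/105 - 2/T)
√(N(534) - 248234) = √((-97/105 - 2/534) - 248234) = √((-97/105 - 2*1/534) - 248234) = √((-97/105 - 1/267) - 248234) = √(-8668/9345 - 248234) = √(-2319755398/9345) = I*√21678114194310/9345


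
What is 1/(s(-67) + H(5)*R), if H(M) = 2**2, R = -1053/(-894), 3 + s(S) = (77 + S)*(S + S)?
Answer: -149/199405 ≈ -0.00074722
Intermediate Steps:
s(S) = -3 + 2*S*(77 + S) (s(S) = -3 + (77 + S)*(S + S) = -3 + (77 + S)*(2*S) = -3 + 2*S*(77 + S))
R = 351/298 (R = -1053*(-1/894) = 351/298 ≈ 1.1779)
H(M) = 4
1/(s(-67) + H(5)*R) = 1/((-3 + 2*(-67)**2 + 154*(-67)) + 4*(351/298)) = 1/((-3 + 2*4489 - 10318) + 702/149) = 1/((-3 + 8978 - 10318) + 702/149) = 1/(-1343 + 702/149) = 1/(-199405/149) = -149/199405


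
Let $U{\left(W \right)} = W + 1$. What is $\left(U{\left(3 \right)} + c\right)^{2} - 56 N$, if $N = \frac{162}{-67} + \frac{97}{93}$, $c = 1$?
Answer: $\frac{635527}{6231} \approx 101.99$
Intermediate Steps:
$U{\left(W \right)} = 1 + W$
$N = - \frac{8567}{6231}$ ($N = 162 \left(- \frac{1}{67}\right) + 97 \cdot \frac{1}{93} = - \frac{162}{67} + \frac{97}{93} = - \frac{8567}{6231} \approx -1.3749$)
$\left(U{\left(3 \right)} + c\right)^{2} - 56 N = \left(\left(1 + 3\right) + 1\right)^{2} - - \frac{479752}{6231} = \left(4 + 1\right)^{2} + \frac{479752}{6231} = 5^{2} + \frac{479752}{6231} = 25 + \frac{479752}{6231} = \frac{635527}{6231}$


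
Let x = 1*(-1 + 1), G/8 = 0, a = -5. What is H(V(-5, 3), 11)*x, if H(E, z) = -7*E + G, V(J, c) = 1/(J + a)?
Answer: 0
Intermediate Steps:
G = 0 (G = 8*0 = 0)
V(J, c) = 1/(-5 + J) (V(J, c) = 1/(J - 5) = 1/(-5 + J))
H(E, z) = -7*E (H(E, z) = -7*E + 0 = -7*E)
x = 0 (x = 1*0 = 0)
H(V(-5, 3), 11)*x = -7/(-5 - 5)*0 = -7/(-10)*0 = -7*(-⅒)*0 = (7/10)*0 = 0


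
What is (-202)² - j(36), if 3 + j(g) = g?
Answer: 40771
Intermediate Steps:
j(g) = -3 + g
(-202)² - j(36) = (-202)² - (-3 + 36) = 40804 - 1*33 = 40804 - 33 = 40771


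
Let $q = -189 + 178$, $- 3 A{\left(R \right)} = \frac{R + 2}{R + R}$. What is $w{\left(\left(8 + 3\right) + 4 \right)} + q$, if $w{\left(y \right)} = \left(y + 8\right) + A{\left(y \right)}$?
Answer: $\frac{1063}{90} \approx 11.811$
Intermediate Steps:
$A{\left(R \right)} = - \frac{2 + R}{6 R}$ ($A{\left(R \right)} = - \frac{\left(R + 2\right) \frac{1}{R + R}}{3} = - \frac{\left(2 + R\right) \frac{1}{2 R}}{3} = - \frac{\frac{1}{2} \frac{1}{R} \left(2 + R\right)}{3} = - \frac{2 + R}{6 R}$)
$q = -11$
$w{\left(y \right)} = 8 + y + \frac{-2 - y}{6 y}$ ($w{\left(y \right)} = \left(y + 8\right) + \frac{-2 - y}{6 y} = \left(8 + y\right) + \frac{-2 - y}{6 y} = 8 + y + \frac{-2 - y}{6 y}$)
$w{\left(\left(8 + 3\right) + 4 \right)} + q = \left(\frac{47}{6} + \left(\left(8 + 3\right) + 4\right) - \frac{1}{3 \left(\left(8 + 3\right) + 4\right)}\right) - 11 = \left(\frac{47}{6} + \left(11 + 4\right) - \frac{1}{3 \left(11 + 4\right)}\right) - 11 = \left(\frac{47}{6} + 15 - \frac{1}{3 \cdot 15}\right) - 11 = \left(\frac{47}{6} + 15 - \frac{1}{45}\right) - 11 = \frac{2053}{90} - 11 = \frac{1063}{90}$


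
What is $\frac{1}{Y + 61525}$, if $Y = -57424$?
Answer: $\frac{1}{4101} \approx 0.00024384$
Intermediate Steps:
$\frac{1}{Y + 61525} = \frac{1}{-57424 + 61525} = \frac{1}{4101}$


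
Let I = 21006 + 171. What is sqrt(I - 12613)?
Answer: 2*sqrt(2141) ≈ 92.542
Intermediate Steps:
I = 21177
sqrt(I - 12613) = sqrt(21177 - 12613) = sqrt(8564) = 2*sqrt(2141)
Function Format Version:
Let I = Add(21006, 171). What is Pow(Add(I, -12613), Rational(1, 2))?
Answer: Mul(2, Pow(2141, Rational(1, 2))) ≈ 92.542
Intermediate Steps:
I = 21177
Pow(Add(I, -12613), Rational(1, 2)) = Pow(Add(21177, -12613), Rational(1, 2)) = Pow(8564, Rational(1, 2)) = Mul(2, Pow(2141, Rational(1, 2)))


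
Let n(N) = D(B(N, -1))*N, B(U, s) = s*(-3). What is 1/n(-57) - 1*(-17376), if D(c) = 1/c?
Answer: 330143/19 ≈ 17376.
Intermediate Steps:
B(U, s) = -3*s
D(c) = 1/c
n(N) = N/3 (n(N) = N/((-3*(-1))) = N/3)
1/n(-57) - 1*(-17376) = 1/((⅓)*(-57)) - 1*(-17376) = 1/(-19) + 17376 = -1/19 + 17376 = 330143/19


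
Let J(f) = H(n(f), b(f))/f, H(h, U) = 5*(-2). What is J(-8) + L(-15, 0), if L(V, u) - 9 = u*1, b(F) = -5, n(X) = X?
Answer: 41/4 ≈ 10.250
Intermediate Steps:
H(h, U) = -10
L(V, u) = 9 + u (L(V, u) = 9 + u*1 = 9 + u)
J(f) = -10/f
J(-8) + L(-15, 0) = -10/(-8) + (9 + 0) = -10*(-⅛) + 9 = 5/4 + 9 = 41/4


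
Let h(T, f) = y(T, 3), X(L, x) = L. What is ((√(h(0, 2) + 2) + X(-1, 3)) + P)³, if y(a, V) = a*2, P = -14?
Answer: -3465 + 677*√2 ≈ -2507.6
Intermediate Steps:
y(a, V) = 2*a
h(T, f) = 2*T
((√(h(0, 2) + 2) + X(-1, 3)) + P)³ = ((√(2*0 + 2) - 1) - 14)³ = ((√(0 + 2) - 1) - 14)³ = ((√2 - 1) - 14)³ = ((-1 + √2) - 14)³ = (-15 + √2)³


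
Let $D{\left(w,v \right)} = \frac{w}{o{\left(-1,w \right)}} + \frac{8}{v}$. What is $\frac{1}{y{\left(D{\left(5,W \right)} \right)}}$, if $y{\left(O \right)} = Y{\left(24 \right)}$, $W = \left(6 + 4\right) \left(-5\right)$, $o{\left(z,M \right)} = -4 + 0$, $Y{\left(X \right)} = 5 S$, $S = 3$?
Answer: $\frac{1}{15} \approx 0.066667$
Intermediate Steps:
$Y{\left(X \right)} = 15$ ($Y{\left(X \right)} = 5 \cdot 3 = 15$)
$o{\left(z,M \right)} = -4$
$W = -50$ ($W = 10 \left(-5\right) = -50$)
$D{\left(w,v \right)} = \frac{8}{v} - \frac{w}{4}$ ($D{\left(w,v \right)} = \frac{w}{-4} + \frac{8}{v} = w \left(- \frac{1}{4}\right) + \frac{8}{v} = - \frac{w}{4} + \frac{8}{v} = \frac{8}{v} - \frac{w}{4}$)
$y{\left(O \right)} = 15$
$\frac{1}{y{\left(D{\left(5,W \right)} \right)}} = \frac{1}{15}$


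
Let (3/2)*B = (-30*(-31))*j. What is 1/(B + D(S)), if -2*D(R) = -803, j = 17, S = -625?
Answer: 2/21883 ≈ 9.1395e-5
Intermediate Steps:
D(R) = 803/2 (D(R) = -½*(-803) = 803/2)
B = 10540 (B = 2*(-30*(-31)*17)/3 = 2*(930*17)/3 = (⅔)*15810 = 10540)
1/(B + D(S)) = 1/(10540 + 803/2) = 1/(21883/2) = 2/21883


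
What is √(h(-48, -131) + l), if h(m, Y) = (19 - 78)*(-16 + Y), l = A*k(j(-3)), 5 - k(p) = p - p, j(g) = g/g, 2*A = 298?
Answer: √9418 ≈ 97.046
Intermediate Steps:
A = 149 (A = (½)*298 = 149)
j(g) = 1
k(p) = 5 (k(p) = 5 - (p - p) = 5 - 1*0 = 5 + 0 = 5)
l = 745 (l = 149*5 = 745)
h(m, Y) = 944 - 59*Y (h(m, Y) = -59*(-16 + Y) = 944 - 59*Y)
√(h(-48, -131) + l) = √((944 - 59*(-131)) + 745) = √((944 + 7729) + 745) = √(8673 + 745) = √9418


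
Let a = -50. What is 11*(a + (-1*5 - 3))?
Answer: -638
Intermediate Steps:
11*(a + (-1*5 - 3)) = 11*(-50 + (-1*5 - 3)) = 11*(-50 + (-5 - 3)) = 11*(-50 - 8) = 11*(-58) = -638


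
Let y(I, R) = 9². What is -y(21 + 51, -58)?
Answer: -81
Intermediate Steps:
y(I, R) = 81
-y(21 + 51, -58) = -1*81 = -81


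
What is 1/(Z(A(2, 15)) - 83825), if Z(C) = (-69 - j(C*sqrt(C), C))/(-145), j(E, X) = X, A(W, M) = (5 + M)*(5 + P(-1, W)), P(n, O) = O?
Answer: -145/12154416 ≈ -1.1930e-5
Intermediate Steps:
A(W, M) = (5 + M)*(5 + W)
Z(C) = 69/145 + C/145 (Z(C) = (-69 - C)/(-145) = (-69 - C)*(-1/145) = 69/145 + C/145)
1/(Z(A(2, 15)) - 83825) = 1/((69/145 + (25 + 5*15 + 5*2 + 15*2)/145) - 83825) = 1/((69/145 + (25 + 75 + 10 + 30)/145) - 83825) = 1/((69/145 + (1/145)*140) - 83825) = 1/((69/145 + 28/29) - 83825) = 1/(209/145 - 83825) = 1/(-12154416/145) = -145/12154416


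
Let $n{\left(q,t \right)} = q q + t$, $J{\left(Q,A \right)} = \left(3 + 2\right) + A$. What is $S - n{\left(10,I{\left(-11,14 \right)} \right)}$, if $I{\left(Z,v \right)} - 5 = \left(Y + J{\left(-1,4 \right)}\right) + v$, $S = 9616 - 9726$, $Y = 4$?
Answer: $-242$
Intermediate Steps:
$S = -110$
$J{\left(Q,A \right)} = 5 + A$
$I{\left(Z,v \right)} = 18 + v$ ($I{\left(Z,v \right)} = 5 + \left(\left(4 + \left(5 + 4\right)\right) + v\right) = 5 + \left(\left(4 + 9\right) + v\right) = 5 + \left(13 + v\right) = 18 + v$)
$n{\left(q,t \right)} = t + q^{2}$ ($n{\left(q,t \right)} = q^{2} + t = t + q^{2}$)
$S - n{\left(10,I{\left(-11,14 \right)} \right)} = -110 - \left(\left(18 + 14\right) + 10^{2}\right) = -110 - \left(32 + 100\right) = -110 - 132 = -242$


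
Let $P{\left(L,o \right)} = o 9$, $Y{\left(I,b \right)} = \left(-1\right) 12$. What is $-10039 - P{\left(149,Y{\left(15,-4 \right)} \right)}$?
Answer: $-9931$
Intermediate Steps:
$Y{\left(I,b \right)} = -12$
$P{\left(L,o \right)} = 9 o$
$-10039 - P{\left(149,Y{\left(15,-4 \right)} \right)} = -10039 - 9 \left(-12\right) = -10039 - -108 = -10039 + 108 = -9931$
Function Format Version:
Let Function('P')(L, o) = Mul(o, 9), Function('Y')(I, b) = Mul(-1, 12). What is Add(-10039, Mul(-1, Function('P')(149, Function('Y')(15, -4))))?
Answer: -9931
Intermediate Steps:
Function('Y')(I, b) = -12
Function('P')(L, o) = Mul(9, o)
Add(-10039, Mul(-1, Function('P')(149, Function('Y')(15, -4)))) = Add(-10039, Mul(-1, Mul(9, -12))) = Add(-10039, Mul(-1, -108)) = Add(-10039, 108) = -9931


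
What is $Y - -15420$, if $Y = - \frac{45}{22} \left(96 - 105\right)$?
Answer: $\frac{339645}{22} \approx 15438.0$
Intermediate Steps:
$Y = \frac{405}{22}$ ($Y = \left(-45\right) \frac{1}{22} \left(-9\right) = \left(- \frac{45}{22}\right) \left(-9\right) = \frac{405}{22} \approx 18.409$)
$Y - -15420 = \frac{405}{22} - -15420 = \frac{405}{22} + 15420 = \frac{339645}{22}$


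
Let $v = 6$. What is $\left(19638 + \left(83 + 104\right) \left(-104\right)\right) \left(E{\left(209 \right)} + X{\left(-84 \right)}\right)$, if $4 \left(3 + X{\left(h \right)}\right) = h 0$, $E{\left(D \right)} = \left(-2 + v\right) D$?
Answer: $158270$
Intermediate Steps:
$E{\left(D \right)} = 4 D$ ($E{\left(D \right)} = \left(-2 + 6\right) D = 4 D$)
$X{\left(h \right)} = -3$ ($X{\left(h \right)} = -3 + \frac{h 0}{4} = -3 + \frac{1}{4} \cdot 0 = -3 + 0 = -3$)
$\left(19638 + \left(83 + 104\right) \left(-104\right)\right) \left(E{\left(209 \right)} + X{\left(-84 \right)}\right) = \left(19638 + \left(83 + 104\right) \left(-104\right)\right) \left(4 \cdot 209 - 3\right) = \left(19638 + 187 \left(-104\right)\right) \left(836 - 3\right) = \left(19638 - 19448\right) 833 = 190 \cdot 833 = 158270$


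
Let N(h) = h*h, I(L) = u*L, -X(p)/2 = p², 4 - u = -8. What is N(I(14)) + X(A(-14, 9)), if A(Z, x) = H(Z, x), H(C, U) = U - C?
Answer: 27166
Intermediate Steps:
u = 12 (u = 4 - 1*(-8) = 4 + 8 = 12)
A(Z, x) = x - Z
X(p) = -2*p²
I(L) = 12*L
N(h) = h²
N(I(14)) + X(A(-14, 9)) = (12*14)² - 2*(9 - 1*(-14))² = 168² - 2*(9 + 14)² = 28224 - 2*23² = 28224 - 2*529 = 28224 - 1058 = 27166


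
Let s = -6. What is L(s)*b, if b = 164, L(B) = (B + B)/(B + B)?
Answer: 164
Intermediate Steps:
L(B) = 1 (L(B) = (2*B)/((2*B)) = (2*B)*(1/(2*B)) = 1)
L(s)*b = 1*164 = 164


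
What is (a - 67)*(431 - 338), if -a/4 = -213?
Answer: 73005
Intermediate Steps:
a = 852 (a = -4*(-213) = 852)
(a - 67)*(431 - 338) = (852 - 67)*(431 - 338) = 785*93 = 73005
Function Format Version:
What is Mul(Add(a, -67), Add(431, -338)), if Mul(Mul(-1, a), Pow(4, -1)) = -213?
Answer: 73005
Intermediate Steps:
a = 852 (a = Mul(-4, -213) = 852)
Mul(Add(a, -67), Add(431, -338)) = Mul(Add(852, -67), Add(431, -338)) = Mul(785, 93) = 73005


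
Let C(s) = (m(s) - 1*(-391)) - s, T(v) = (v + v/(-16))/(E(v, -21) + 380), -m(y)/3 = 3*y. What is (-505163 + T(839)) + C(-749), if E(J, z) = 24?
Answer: -3214418263/6464 ≈ -4.9728e+5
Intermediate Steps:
m(y) = -9*y
T(v) = 15*v/6464 (T(v) = (v + v/(-16))/(24 + 380) = (v + v*(-1/16))/404 = (v - v/16)*(1/404) = (15*v/16)*(1/404) = 15*v/6464)
C(s) = 391 - 10*s (C(s) = (-9*s - 1*(-391)) - s = (-9*s + 391) - s = (391 - 9*s) - s = 391 - 10*s)
(-505163 + T(839)) + C(-749) = (-505163 + (15/6464)*839) + (391 - 10*(-749)) = (-505163 + 12585/6464) + (391 + 7490) = -3265361047/6464 + 7881 = -3214418263/6464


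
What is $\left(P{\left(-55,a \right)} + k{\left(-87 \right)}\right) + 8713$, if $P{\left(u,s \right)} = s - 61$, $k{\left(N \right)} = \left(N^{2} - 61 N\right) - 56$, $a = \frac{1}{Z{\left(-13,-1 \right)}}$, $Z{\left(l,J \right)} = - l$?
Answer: $\frac{279137}{13} \approx 21472.0$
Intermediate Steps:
$a = \frac{1}{13}$ ($a = \frac{1}{\left(-1\right) \left(-13\right)} = \frac{1}{13} \approx 0.076923$)
$k{\left(N \right)} = -56 + N^{2} - 61 N$
$P{\left(u,s \right)} = -61 + s$ ($P{\left(u,s \right)} = s - 61 = -61 + s$)
$\left(P{\left(-55,a \right)} + k{\left(-87 \right)}\right) + 8713 = \left(\left(-61 + \frac{1}{13}\right) - \left(-5251 - 7569\right)\right) + 8713 = \left(- \frac{792}{13} + \left(-56 + 7569 + 5307\right)\right) + 8713 = \left(- \frac{792}{13} + 12820\right) + 8713 = \frac{165868}{13} + 8713 = \frac{279137}{13}$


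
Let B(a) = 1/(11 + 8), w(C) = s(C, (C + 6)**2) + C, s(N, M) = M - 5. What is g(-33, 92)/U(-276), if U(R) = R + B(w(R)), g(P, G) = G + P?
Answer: -1121/5243 ≈ -0.21381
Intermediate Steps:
s(N, M) = -5 + M
w(C) = -5 + C + (6 + C)**2 (w(C) = (-5 + (C + 6)**2) + C = (-5 + (6 + C)**2) + C = -5 + C + (6 + C)**2)
B(a) = 1/19
U(R) = 1/19 + R (U(R) = R + 1/19 = 1/19 + R)
g(-33, 92)/U(-276) = (92 - 33)/(1/19 - 276) = 59/(-5243/19) = 59*(-19/5243) = -1121/5243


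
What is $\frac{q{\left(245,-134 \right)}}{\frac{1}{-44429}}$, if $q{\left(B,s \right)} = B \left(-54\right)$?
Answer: $587795670$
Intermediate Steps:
$q{\left(B,s \right)} = - 54 B$
$\frac{q{\left(245,-134 \right)}}{\frac{1}{-44429}} = \frac{\left(-54\right) 245}{\frac{1}{-44429}} = - \frac{13230}{- \frac{1}{44429}} = \left(-13230\right) \left(-44429\right) = 587795670$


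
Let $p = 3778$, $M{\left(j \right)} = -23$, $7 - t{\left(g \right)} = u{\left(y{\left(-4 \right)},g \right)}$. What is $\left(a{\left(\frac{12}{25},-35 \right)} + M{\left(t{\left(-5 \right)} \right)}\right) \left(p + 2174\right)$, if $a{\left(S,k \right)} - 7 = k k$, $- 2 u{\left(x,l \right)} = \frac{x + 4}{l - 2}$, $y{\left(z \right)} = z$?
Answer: $7195968$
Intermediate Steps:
$u{\left(x,l \right)} = - \frac{4 + x}{2 \left(-2 + l\right)}$ ($u{\left(x,l \right)} = - \frac{\left(x + 4\right) \frac{1}{l - 2}}{2} = - \frac{\left(4 + x\right) \frac{1}{-2 + l}}{2} = - \frac{\frac{1}{-2 + l} \left(4 + x\right)}{2} = - \frac{4 + x}{2 \left(-2 + l\right)}$)
$a{\left(S,k \right)} = 7 + k^{2}$ ($a{\left(S,k \right)} = 7 + k k = 7 + k^{2}$)
$t{\left(g \right)} = 7$ ($t{\left(g \right)} = 7 - \frac{-4 - -4}{2 \left(-2 + g\right)} = 7 - \frac{-4 + 4}{2 \left(-2 + g\right)} = 7 - \frac{1}{2} \frac{1}{-2 + g} 0 = 7 - 0 = 7 + 0 = 7$)
$\left(a{\left(\frac{12}{25},-35 \right)} + M{\left(t{\left(-5 \right)} \right)}\right) \left(p + 2174\right) = \left(\left(7 + \left(-35\right)^{2}\right) - 23\right) \left(3778 + 2174\right) = \left(\left(7 + 1225\right) - 23\right) 5952 = \left(1232 - 23\right) 5952 = 1209 \cdot 5952 = 7195968$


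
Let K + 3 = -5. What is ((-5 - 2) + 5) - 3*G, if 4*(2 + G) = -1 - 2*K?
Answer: -29/4 ≈ -7.2500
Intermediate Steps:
K = -8 (K = -3 - 5 = -8)
G = 7/4 (G = -2 + (-1 - 2*(-8))/4 = -2 + (-1 + 16)/4 = -2 + (¼)*15 = -2 + 15/4 = 7/4 ≈ 1.7500)
((-5 - 2) + 5) - 3*G = ((-5 - 2) + 5) - 3*7/4 = (-7 + 5) - 21/4 = -2 - 21/4 = -29/4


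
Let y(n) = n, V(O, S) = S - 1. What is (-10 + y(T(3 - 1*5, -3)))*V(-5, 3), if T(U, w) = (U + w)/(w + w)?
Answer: -55/3 ≈ -18.333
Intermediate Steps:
V(O, S) = -1 + S
T(U, w) = (U + w)/(2*w) (T(U, w) = (U + w)/((2*w)) = (U + w)*(1/(2*w)) = (U + w)/(2*w))
(-10 + y(T(3 - 1*5, -3)))*V(-5, 3) = (-10 + (½)*((3 - 1*5) - 3)/(-3))*(-1 + 3) = (-10 + (½)*(-⅓)*((3 - 5) - 3))*2 = (-10 + (½)*(-⅓)*(-2 - 3))*2 = (-10 + (½)*(-⅓)*(-5))*2 = (-10 + ⅚)*2 = -55/6*2 = -55/3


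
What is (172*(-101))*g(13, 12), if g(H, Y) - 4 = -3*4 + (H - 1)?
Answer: -69488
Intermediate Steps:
g(H, Y) = -9 + H (g(H, Y) = 4 + (-3*4 + (H - 1)) = 4 + (-12 + (-1 + H)) = 4 + (-13 + H) = -9 + H)
(172*(-101))*g(13, 12) = (172*(-101))*(-9 + 13) = -17372*4 = -69488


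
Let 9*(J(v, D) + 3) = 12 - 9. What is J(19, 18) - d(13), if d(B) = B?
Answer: -47/3 ≈ -15.667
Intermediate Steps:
J(v, D) = -8/3 (J(v, D) = -3 + (12 - 9)/9 = -3 + (⅑)*3 = -3 + ⅓ = -8/3)
J(19, 18) - d(13) = -8/3 - 1*13 = -8/3 - 13 = -47/3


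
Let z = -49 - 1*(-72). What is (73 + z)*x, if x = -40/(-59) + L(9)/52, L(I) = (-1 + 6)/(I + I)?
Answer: 150940/2301 ≈ 65.598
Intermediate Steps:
L(I) = 5/(2*I) (L(I) = 5/((2*I)) = 5*(1/(2*I)) = 5/(2*I))
x = 37735/55224 (x = -40/(-59) + ((5/2)/9)/52 = -40*(-1/59) + ((5/2)*(1/9))*(1/52) = 40/59 + (5/18)*(1/52) = 40/59 + 5/936 = 37735/55224 ≈ 0.68331)
z = 23 (z = -49 + 72 = 23)
(73 + z)*x = (73 + 23)*(37735/55224) = 96*(37735/55224) = 150940/2301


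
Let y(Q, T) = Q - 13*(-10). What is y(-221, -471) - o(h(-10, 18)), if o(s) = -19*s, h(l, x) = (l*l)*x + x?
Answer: 34451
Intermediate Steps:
y(Q, T) = 130 + Q (y(Q, T) = Q + 130 = 130 + Q)
h(l, x) = x + x*l² (h(l, x) = l²*x + x = x*l² + x = x + x*l²)
y(-221, -471) - o(h(-10, 18)) = (130 - 221) - (-19)*18*(1 + (-10)²) = -91 - (-19)*18*(1 + 100) = -91 - (-19)*18*101 = -91 - (-19)*1818 = -91 - 1*(-34542) = -91 + 34542 = 34451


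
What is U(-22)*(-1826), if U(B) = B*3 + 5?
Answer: 111386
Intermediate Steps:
U(B) = 5 + 3*B (U(B) = 3*B + 5 = 5 + 3*B)
U(-22)*(-1826) = (5 + 3*(-22))*(-1826) = (5 - 66)*(-1826) = -61*(-1826) = 111386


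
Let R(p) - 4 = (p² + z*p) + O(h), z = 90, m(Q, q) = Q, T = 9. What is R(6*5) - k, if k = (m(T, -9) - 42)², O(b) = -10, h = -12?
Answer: 2505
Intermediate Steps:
k = 1089 (k = (9 - 42)² = (-33)² = 1089)
R(p) = -6 + p² + 90*p (R(p) = 4 + ((p² + 90*p) - 10) = 4 + (-10 + p² + 90*p) = -6 + p² + 90*p)
R(6*5) - k = (-6 + (6*5)² + 90*(6*5)) - 1*1089 = (-6 + 30² + 90*30) - 1089 = (-6 + 900 + 2700) - 1089 = 3594 - 1089 = 2505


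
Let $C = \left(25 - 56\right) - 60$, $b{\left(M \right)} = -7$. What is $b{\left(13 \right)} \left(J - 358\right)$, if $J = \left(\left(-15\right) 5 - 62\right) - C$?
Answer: $2828$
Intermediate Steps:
$C = -91$ ($C = -31 - 60 = -91$)
$J = -46$ ($J = \left(\left(-15\right) 5 - 62\right) - -91 = \left(-75 - 62\right) + 91 = -137 + 91 = -46$)
$b{\left(13 \right)} \left(J - 358\right) = - 7 \left(-46 - 358\right) = \left(-7\right) \left(-404\right) = 2828$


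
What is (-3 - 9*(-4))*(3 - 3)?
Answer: 0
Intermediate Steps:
(-3 - 9*(-4))*(3 - 3) = (-3 - 1*(-36))*0 = (-3 + 36)*0 = 33*0 = 0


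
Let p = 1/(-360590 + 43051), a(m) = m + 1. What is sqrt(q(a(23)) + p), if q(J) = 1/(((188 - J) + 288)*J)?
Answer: 7*sqrt(1347509135478)/861165768 ≈ 0.0094358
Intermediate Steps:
a(m) = 1 + m
p = -1/317539 (p = 1/(-317539) = -1/317539 ≈ -3.1492e-6)
q(J) = 1/(J*(476 - J)) (q(J) = 1/((476 - J)*J) = 1/(J*(476 - J)))
sqrt(q(a(23)) + p) = sqrt(-1/((1 + 23)*(-476 + (1 + 23))) - 1/317539) = sqrt(-1/(24*(-476 + 24)) - 1/317539) = sqrt(-1*1/24/(-452) - 1/317539) = sqrt(-1*1/24*(-1/452) - 1/317539) = sqrt(1/10848 - 1/317539) = sqrt(306691/3444663072) = 7*sqrt(1347509135478)/861165768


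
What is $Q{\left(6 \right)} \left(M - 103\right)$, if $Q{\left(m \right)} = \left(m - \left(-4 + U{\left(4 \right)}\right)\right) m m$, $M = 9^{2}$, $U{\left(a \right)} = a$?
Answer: $-4752$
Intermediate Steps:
$M = 81$
$Q{\left(m \right)} = m^{3}$ ($Q{\left(m \right)} = \left(m + \left(4 - 4\right)\right) m m = \left(m + \left(4 - 4\right)\right) m^{2} = \left(m + 0\right) m^{2} = m m^{2} = m^{3}$)
$Q{\left(6 \right)} \left(M - 103\right) = 6^{3} \left(81 - 103\right) = 216 \left(-22\right) = -4752$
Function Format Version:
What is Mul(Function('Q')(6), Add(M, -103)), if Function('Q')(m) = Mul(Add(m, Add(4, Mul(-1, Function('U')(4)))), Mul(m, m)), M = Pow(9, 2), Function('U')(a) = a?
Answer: -4752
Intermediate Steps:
M = 81
Function('Q')(m) = Pow(m, 3) (Function('Q')(m) = Mul(Add(m, Add(4, Mul(-1, 4))), Mul(m, m)) = Mul(Add(m, Add(4, -4)), Pow(m, 2)) = Mul(Add(m, 0), Pow(m, 2)) = Mul(m, Pow(m, 2)) = Pow(m, 3))
Mul(Function('Q')(6), Add(M, -103)) = Mul(Pow(6, 3), Add(81, -103)) = Mul(216, -22) = -4752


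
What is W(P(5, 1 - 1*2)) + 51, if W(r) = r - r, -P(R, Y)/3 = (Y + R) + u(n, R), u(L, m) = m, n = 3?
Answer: 51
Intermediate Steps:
P(R, Y) = -6*R - 3*Y (P(R, Y) = -3*((Y + R) + R) = -3*((R + Y) + R) = -3*(Y + 2*R) = -6*R - 3*Y)
W(r) = 0
W(P(5, 1 - 1*2)) + 51 = 0 + 51 = 51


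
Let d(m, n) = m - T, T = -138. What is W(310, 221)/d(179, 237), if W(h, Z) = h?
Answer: 310/317 ≈ 0.97792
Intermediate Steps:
d(m, n) = 138 + m (d(m, n) = m - 1*(-138) = m + 138 = 138 + m)
W(310, 221)/d(179, 237) = 310/(138 + 179) = 310/317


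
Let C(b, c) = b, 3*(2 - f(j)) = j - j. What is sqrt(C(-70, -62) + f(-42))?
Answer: 2*I*sqrt(17) ≈ 8.2462*I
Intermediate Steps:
f(j) = 2 (f(j) = 2 - (j - j)/3 = 2 - 1/3*0 = 2 + 0 = 2)
sqrt(C(-70, -62) + f(-42)) = sqrt(-70 + 2) = sqrt(-68) = 2*I*sqrt(17)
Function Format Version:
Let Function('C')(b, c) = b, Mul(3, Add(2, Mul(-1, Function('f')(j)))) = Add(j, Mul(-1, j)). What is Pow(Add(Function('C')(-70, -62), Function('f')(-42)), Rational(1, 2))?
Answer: Mul(2, I, Pow(17, Rational(1, 2))) ≈ Mul(8.2462, I)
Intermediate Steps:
Function('f')(j) = 2 (Function('f')(j) = Add(2, Mul(Rational(-1, 3), Add(j, Mul(-1, j)))) = Add(2, Mul(Rational(-1, 3), 0)) = Add(2, 0) = 2)
Pow(Add(Function('C')(-70, -62), Function('f')(-42)), Rational(1, 2)) = Pow(Add(-70, 2), Rational(1, 2)) = Pow(-68, Rational(1, 2)) = Mul(2, I, Pow(17, Rational(1, 2)))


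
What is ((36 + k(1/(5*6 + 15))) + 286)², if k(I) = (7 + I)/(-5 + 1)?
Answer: 207676921/2025 ≈ 1.0256e+5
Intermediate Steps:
k(I) = -7/4 - I/4 (k(I) = (7 + I)/(-4) = (7 + I)*(-¼) = -7/4 - I/4)
((36 + k(1/(5*6 + 15))) + 286)² = ((36 + (-7/4 - 1/(4*(5*6 + 15)))) + 286)² = ((36 + (-7/4 - 1/(4*(30 + 15)))) + 286)² = ((36 + (-7/4 - ¼/45)) + 286)² = ((36 + (-7/4 - ¼*1/45)) + 286)² = ((36 + (-7/4 - 1/180)) + 286)² = ((36 - 79/45) + 286)² = (1541/45 + 286)² = (14411/45)² = 207676921/2025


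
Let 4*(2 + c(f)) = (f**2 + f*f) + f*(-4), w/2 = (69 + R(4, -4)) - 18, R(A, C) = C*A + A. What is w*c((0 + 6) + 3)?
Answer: 2301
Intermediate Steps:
R(A, C) = A + A*C (R(A, C) = A*C + A = A + A*C)
w = 78 (w = 2*((69 + 4*(1 - 4)) - 18) = 2*((69 + 4*(-3)) - 18) = 2*((69 - 12) - 18) = 2*(57 - 18) = 2*39 = 78)
c(f) = -2 + f**2/2 - f (c(f) = -2 + ((f**2 + f*f) + f*(-4))/4 = -2 + ((f**2 + f**2) - 4*f)/4 = -2 + (2*f**2 - 4*f)/4 = -2 + (-4*f + 2*f**2)/4 = -2 + (f**2/2 - f) = -2 + f**2/2 - f)
w*c((0 + 6) + 3) = 78*(-2 + ((0 + 6) + 3)**2/2 - ((0 + 6) + 3)) = 78*(-2 + (6 + 3)**2/2 - (6 + 3)) = 78*(-2 + (1/2)*9**2 - 1*9) = 78*(-2 + (1/2)*81 - 9) = 78*(-2 + 81/2 - 9) = 78*(59/2) = 2301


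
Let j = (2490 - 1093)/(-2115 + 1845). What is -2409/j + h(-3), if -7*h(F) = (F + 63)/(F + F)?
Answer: 415180/889 ≈ 467.02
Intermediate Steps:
h(F) = -(63 + F)/(14*F) (h(F) = -(F + 63)/(7*(F + F)) = -(63 + F)/(7*(2*F)) = -(63 + F)*1/(2*F)/7 = -(63 + F)/(14*F))
j = -1397/270 (j = 1397/(-270) = 1397*(-1/270) = -1397/270 ≈ -5.1741)
-2409/j + h(-3) = -2409/(-1397/270) + (1/14)*(-63 - 1*(-3))/(-3) = -2409*(-270/1397) + (1/14)*(-⅓)*(-63 + 3) = 59130/127 + (1/14)*(-⅓)*(-60) = 59130/127 + 10/7 = 415180/889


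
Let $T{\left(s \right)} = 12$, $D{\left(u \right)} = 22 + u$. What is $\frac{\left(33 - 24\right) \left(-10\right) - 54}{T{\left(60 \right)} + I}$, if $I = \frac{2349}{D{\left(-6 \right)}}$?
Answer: $- \frac{768}{847} \approx -0.90673$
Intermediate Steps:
$I = \frac{2349}{16}$ ($I = \frac{2349}{22 - 6} = \frac{2349}{16} \approx 146.81$)
$\frac{\left(33 - 24\right) \left(-10\right) - 54}{T{\left(60 \right)} + I} = \frac{\left(33 - 24\right) \left(-10\right) - 54}{12 + \frac{2349}{16}} = \frac{9 \left(-10\right) - 54}{\frac{2541}{16}} = \left(-90 - 54\right) \frac{16}{2541} = \left(-144\right) \frac{16}{2541} = - \frac{768}{847}$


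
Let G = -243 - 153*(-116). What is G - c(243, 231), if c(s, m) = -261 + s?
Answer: 17523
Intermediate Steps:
G = 17505 (G = -243 + 17748 = 17505)
G - c(243, 231) = 17505 - (-261 + 243) = 17505 - 1*(-18) = 17505 + 18 = 17523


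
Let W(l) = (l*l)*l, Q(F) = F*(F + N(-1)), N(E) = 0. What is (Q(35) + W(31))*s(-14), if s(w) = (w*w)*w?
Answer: -85107904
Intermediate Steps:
Q(F) = F² (Q(F) = F*(F + 0) = F*F = F²)
s(w) = w³ (s(w) = w²*w = w³)
W(l) = l³ (W(l) = l²*l = l³)
(Q(35) + W(31))*s(-14) = (35² + 31³)*(-14)³ = (1225 + 29791)*(-2744) = 31016*(-2744) = -85107904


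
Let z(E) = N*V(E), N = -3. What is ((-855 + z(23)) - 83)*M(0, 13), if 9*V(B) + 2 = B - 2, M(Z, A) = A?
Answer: -36829/3 ≈ -12276.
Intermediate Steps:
V(B) = -4/9 + B/9 (V(B) = -2/9 + (B - 2)/9 = -2/9 + (-2 + B)/9 = -2/9 + (-2/9 + B/9) = -4/9 + B/9)
z(E) = 4/3 - E/3 (z(E) = -3*(-4/9 + E/9) = 4/3 - E/3)
((-855 + z(23)) - 83)*M(0, 13) = ((-855 + (4/3 - ⅓*23)) - 83)*13 = ((-855 + (4/3 - 23/3)) - 83)*13 = ((-855 - 19/3) - 83)*13 = (-2584/3 - 83)*13 = -2833/3*13 = -36829/3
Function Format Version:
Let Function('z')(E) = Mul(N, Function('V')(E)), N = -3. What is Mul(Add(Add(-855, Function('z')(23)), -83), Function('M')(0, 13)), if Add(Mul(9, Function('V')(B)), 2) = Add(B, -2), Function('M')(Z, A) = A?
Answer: Rational(-36829, 3) ≈ -12276.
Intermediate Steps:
Function('V')(B) = Add(Rational(-4, 9), Mul(Rational(1, 9), B)) (Function('V')(B) = Add(Rational(-2, 9), Mul(Rational(1, 9), Add(B, -2))) = Add(Rational(-2, 9), Mul(Rational(1, 9), Add(-2, B))) = Add(Rational(-2, 9), Add(Rational(-2, 9), Mul(Rational(1, 9), B))) = Add(Rational(-4, 9), Mul(Rational(1, 9), B)))
Function('z')(E) = Add(Rational(4, 3), Mul(Rational(-1, 3), E)) (Function('z')(E) = Mul(-3, Add(Rational(-4, 9), Mul(Rational(1, 9), E))) = Add(Rational(4, 3), Mul(Rational(-1, 3), E)))
Mul(Add(Add(-855, Function('z')(23)), -83), Function('M')(0, 13)) = Mul(Add(Add(-855, Add(Rational(4, 3), Mul(Rational(-1, 3), 23))), -83), 13) = Mul(Add(Add(-855, Add(Rational(4, 3), Rational(-23, 3))), -83), 13) = Mul(Add(Add(-855, Rational(-19, 3)), -83), 13) = Mul(Add(Rational(-2584, 3), -83), 13) = Mul(Rational(-2833, 3), 13) = Rational(-36829, 3)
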